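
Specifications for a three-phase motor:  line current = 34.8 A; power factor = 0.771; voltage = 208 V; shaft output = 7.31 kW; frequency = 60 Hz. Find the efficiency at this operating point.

75.6 %

P_out = 7.31 kW = 7310 W
P_in = √3·V_L·I_L·cosφ = 1.732 × 208 × 34.8 × 0.771 = 9666 W
η = P_out / P_in = 7310 / 9666 = 0.756 = 75.6%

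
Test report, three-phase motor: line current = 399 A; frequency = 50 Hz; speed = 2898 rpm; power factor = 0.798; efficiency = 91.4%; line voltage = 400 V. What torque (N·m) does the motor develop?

664 N·m

P_in = √3·V·I·cosφ = 1.732 × 400 × 399 × 0.798 = 220589 W
P_out = η·P_in = 0.914 × 220589 = 201618 W
n = 2898 rpm
ω = 2π×2898/60 = 303.5 rad/s
τ = P_out/ω = 201618/303.5 = 664 N·m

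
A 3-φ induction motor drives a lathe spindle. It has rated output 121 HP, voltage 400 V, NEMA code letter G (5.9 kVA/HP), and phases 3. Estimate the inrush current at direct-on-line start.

1030 A

S_LR = 5.9 × 121 = 713.9 kVA
I_LR = S_LR/(√3·V_L) = 713900/(1.732×400) = 1030 A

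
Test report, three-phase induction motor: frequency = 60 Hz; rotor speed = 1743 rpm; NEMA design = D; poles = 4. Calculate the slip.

n_s = 120f/p = 120×60/4 = 1800 rpm
s = (n_s − n)/n_s = (1800 − 1743)/1800 = 0.0317

3.17 %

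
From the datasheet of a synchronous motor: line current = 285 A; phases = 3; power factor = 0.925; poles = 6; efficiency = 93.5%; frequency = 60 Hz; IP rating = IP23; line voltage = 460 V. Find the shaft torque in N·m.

P_in = √3·V·I·cosφ = 1.732 × 460 × 285 × 0.925 = 210035 W
P_out = η·P_in = 0.935 × 210035 = 196383 W
n = n_s = 120×60/6 = 1200 rpm (synchronous)
ω = 2π×1200/60 = 125.7 rad/s
τ = P_out/ω = 196383/125.7 = 1560 N·m

1560 N·m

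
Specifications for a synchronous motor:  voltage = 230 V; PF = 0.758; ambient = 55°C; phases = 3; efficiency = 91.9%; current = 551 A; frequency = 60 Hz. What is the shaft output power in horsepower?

205 HP

P_in = √3·V·I·cosφ = 1.732 × 230 × 551 × 0.758 = 166378 W
P_out = η·P_in = 0.919 × 166378 = 152901 W
= 152901/746 = 205 HP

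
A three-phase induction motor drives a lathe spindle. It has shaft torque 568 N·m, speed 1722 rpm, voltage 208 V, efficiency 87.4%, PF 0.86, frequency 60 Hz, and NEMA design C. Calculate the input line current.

378 A

ω = 2π×1722/60 = 180.3 rad/s; P_out = τω = 568 × 180.3 = 102410 W
P_in = P_out / η = 102410 / 0.874 = 117174 W
I_L = P_in / (√3·V_L·cosφ) = 117174 / (1.732 × 208 × 0.86) = 378 A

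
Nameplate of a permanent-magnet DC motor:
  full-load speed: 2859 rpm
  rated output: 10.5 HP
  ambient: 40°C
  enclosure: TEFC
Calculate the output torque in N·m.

P_out = 10.5 × 746 = 7833 W
ω = 2π × 2859/60 = 299.4 rad/s
τ = P_out/ω = 7833/299.4 = 26.2 N·m

26.2 N·m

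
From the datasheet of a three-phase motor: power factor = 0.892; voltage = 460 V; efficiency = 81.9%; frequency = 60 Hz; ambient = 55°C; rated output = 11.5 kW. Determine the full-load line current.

P_out = 11.5 kW = 11500 W
P_in = P_out / η = 11500 / 0.819 = 14042 W
I_L = P_in / (√3·V_L·cosφ) = 14042 / (1.732 × 460 × 0.892) = 19.8 A

19.8 A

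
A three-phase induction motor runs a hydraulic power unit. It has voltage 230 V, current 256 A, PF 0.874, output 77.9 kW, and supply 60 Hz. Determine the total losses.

11.2 kW

P_in = √3·V·I·cosφ = 1.732×230×256×0.874 = 89131 W
P_out = 77900 W
Losses = P_in − P_out = 89131 − 77900 = 11231 W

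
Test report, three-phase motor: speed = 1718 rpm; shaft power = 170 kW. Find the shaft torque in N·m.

945 N·m

ω = 2π × 1718/60 = 179.9 rad/s
τ = P/ω = 170000/179.9 = 945 N·m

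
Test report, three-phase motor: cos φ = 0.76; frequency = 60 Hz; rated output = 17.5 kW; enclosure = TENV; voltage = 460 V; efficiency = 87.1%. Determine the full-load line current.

33.2 A

P_out = 17.5 kW = 17500 W
P_in = P_out / η = 17500 / 0.871 = 20092 W
I_L = P_in / (√3·V_L·cosφ) = 20092 / (1.732 × 460 × 0.76) = 33.2 A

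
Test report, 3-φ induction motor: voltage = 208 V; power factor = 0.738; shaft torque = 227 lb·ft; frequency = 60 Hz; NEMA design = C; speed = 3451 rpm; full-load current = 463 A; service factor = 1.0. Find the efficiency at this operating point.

τ = 227 lb·ft × 1.356 = 307.8 N·m
ω = 2π × 3451/60 = 361.4 rad/s; P_out = τω = 307.8 × 361.4 = 111239 W
P_in = √3·V_L·I_L·cosφ = 1.732 × 208 × 463 × 0.738 = 123097 W
η = P_out / P_in = 111239 / 123097 = 0.904 = 90.4%

90.4 %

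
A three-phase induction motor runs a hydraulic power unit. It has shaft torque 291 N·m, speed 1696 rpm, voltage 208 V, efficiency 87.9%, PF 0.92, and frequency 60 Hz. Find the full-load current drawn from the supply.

ω = 2π×1696/60 = 177.6 rad/s; P_out = τω = 291 × 177.6 = 51682 W
P_in = P_out / η = 51682 / 0.879 = 58796 W
I_L = P_in / (√3·V_L·cosφ) = 58796 / (1.732 × 208 × 0.92) = 177 A

177 A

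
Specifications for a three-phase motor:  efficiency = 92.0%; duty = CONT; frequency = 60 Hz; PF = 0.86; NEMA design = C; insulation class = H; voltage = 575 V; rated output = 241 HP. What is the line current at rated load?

228 A

P_out = 241 × 746 = 179786 W
P_in = P_out / η = 179786 / 0.920 = 195420 W
I_L = P_in / (√3·V_L·cosφ) = 195420 / (1.732 × 575 × 0.86) = 228 A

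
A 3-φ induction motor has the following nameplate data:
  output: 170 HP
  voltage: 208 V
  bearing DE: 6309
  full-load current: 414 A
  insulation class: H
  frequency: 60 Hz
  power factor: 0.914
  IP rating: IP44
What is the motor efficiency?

93.0 %

P_out = 170 × 746 = 126820 W
P_in = √3·V_L·I_L·cosφ = 1.732 × 208 × 414 × 0.914 = 136319 W
η = P_out / P_in = 126820 / 136319 = 0.930 = 93.0%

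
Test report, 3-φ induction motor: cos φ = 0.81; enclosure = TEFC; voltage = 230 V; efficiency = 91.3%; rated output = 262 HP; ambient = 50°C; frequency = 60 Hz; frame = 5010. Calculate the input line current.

663 A

P_out = 262 × 746 = 195452 W
P_in = P_out / η = 195452 / 0.913 = 214077 W
I_L = P_in / (√3·V_L·cosφ) = 214077 / (1.732 × 230 × 0.81) = 663 A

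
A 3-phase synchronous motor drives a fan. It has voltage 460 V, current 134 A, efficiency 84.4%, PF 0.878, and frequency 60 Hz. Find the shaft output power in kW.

79.1 kW

P_in = √3·V·I·cosφ = 1.732 × 460 × 134 × 0.878 = 93736 W
P_out = η·P_in = 0.844 × 93736 = 79113 W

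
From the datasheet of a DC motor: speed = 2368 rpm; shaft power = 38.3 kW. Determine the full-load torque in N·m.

ω = 2π × 2368/60 = 248 rad/s
τ = P/ω = 38300/248 = 154 N·m

154 N·m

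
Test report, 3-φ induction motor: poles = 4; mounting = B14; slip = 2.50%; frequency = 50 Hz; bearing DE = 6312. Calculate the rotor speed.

n_s = 120f/p = 120×50/4 = 1500 rpm
n = n_s(1 − s) = 1500 × (1 − 0.025) = 1462 rpm

1462 rpm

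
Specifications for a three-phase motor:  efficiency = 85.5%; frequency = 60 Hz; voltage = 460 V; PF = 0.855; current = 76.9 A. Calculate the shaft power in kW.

P_in = √3·V·I·cosφ = 1.732 × 460 × 76.9 × 0.855 = 52384 W
P_out = η·P_in = 0.855 × 52384 = 44788 W

44.8 kW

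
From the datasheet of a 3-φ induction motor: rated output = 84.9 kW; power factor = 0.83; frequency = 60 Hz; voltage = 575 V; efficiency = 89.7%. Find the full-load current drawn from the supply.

P_out = 84.9 kW = 84900 W
P_in = P_out / η = 84900 / 0.897 = 94649 W
I_L = P_in / (√3·V_L·cosφ) = 94649 / (1.732 × 575 × 0.83) = 115 A

115 A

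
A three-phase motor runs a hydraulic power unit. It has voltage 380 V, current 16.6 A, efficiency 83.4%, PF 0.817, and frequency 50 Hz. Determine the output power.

P_in = √3·V·I·cosφ = 1.732 × 380 × 16.6 × 0.817 = 8926 W
P_out = η·P_in = 0.834 × 8926 = 7444 W

7.44 kW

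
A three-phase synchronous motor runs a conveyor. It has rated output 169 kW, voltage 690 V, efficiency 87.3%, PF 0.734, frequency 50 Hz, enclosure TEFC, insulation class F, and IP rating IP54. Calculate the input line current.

P_out = 169 kW = 169000 W
P_in = P_out / η = 169000 / 0.873 = 193585 W
I_L = P_in / (√3·V_L·cosφ) = 193585 / (1.732 × 690 × 0.734) = 221 A

221 A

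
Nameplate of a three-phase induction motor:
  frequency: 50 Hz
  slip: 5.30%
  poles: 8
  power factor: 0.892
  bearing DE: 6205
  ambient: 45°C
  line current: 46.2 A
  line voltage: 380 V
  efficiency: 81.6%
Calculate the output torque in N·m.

P_in = √3·V·I·cosφ = 1.732 × 380 × 46.2 × 0.892 = 27123 W
P_out = η·P_in = 0.816 × 27123 = 22132 W
n_s = 120×50/8 = 750 rpm; n = 750×(1−0.053) = 710 rpm
ω = 2π×710/60 = 74.35 rad/s
τ = P_out/ω = 22132/74.35 = 298 N·m

298 N·m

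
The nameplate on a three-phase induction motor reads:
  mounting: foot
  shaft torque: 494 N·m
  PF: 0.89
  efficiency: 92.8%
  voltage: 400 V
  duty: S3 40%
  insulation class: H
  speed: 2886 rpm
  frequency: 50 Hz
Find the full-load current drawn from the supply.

261 A

ω = 2π×2886/60 = 302.2 rad/s; P_out = τω = 494 × 302.2 = 149287 W
P_in = P_out / η = 149287 / 0.928 = 160870 W
I_L = P_in / (√3·V_L·cosφ) = 160870 / (1.732 × 400 × 0.89) = 261 A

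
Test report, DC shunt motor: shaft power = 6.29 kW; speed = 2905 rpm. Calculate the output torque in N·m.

ω = 2π × 2905/60 = 304.2 rad/s
τ = P/ω = 6290/304.2 = 20.7 N·m

20.7 N·m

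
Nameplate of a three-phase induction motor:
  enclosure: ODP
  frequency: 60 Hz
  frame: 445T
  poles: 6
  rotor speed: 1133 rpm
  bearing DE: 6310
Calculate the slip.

5.58 %

n_s = 120f/p = 120×60/6 = 1200 rpm
s = (n_s − n)/n_s = (1200 − 1133)/1200 = 0.0558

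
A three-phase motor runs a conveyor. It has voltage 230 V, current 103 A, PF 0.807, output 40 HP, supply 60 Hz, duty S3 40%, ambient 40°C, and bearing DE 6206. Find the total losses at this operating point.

3.27 kW

P_in = √3·V·I·cosφ = 1.732×230×103×0.807 = 33112 W
P_out = 40×746 = 29840 W
Losses = P_in − P_out = 33112 − 29840 = 3272 W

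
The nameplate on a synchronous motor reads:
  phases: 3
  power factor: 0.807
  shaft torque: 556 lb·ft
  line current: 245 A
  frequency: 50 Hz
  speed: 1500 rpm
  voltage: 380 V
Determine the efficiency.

τ = 556 lb·ft × 1.356 = 753.9 N·m
ω = 2π × 1500/60 = 157.1 rad/s; P_out = τω = 753.9 × 157.1 = 118438 W
P_in = √3·V_L·I_L·cosφ = 1.732 × 380 × 245 × 0.807 = 130128 W
η = P_out / P_in = 118438 / 130128 = 0.910 = 91.0%

91.0 %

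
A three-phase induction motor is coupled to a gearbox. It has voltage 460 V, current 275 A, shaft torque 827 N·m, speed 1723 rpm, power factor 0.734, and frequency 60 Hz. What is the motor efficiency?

ω = 2π × 1723/60 = 180.4 rad/s; P_out = τω = 827 × 180.4 = 149191 W
P_in = √3·V_L·I_L·cosφ = 1.732 × 460 × 275 × 0.734 = 160818 W
η = P_out / P_in = 149191 / 160818 = 0.928 = 92.8%

92.8 %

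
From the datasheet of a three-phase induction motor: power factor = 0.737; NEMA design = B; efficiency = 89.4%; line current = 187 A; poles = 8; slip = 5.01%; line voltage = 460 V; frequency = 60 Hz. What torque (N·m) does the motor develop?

1100 N·m

P_in = √3·V·I·cosφ = 1.732 × 460 × 187 × 0.737 = 109803 W
P_out = η·P_in = 0.894 × 109803 = 98164 W
n_s = 120×60/8 = 900 rpm; n = 900×(1−0.0501) = 855 rpm
ω = 2π×855/60 = 89.54 rad/s
τ = P_out/ω = 98164/89.54 = 1100 N·m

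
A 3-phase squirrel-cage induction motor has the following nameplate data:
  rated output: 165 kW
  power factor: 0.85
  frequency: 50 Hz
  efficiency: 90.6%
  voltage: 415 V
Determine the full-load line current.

P_out = 165 kW = 165000 W
P_in = P_out / η = 165000 / 0.906 = 182119 W
I_L = P_in / (√3·V_L·cosφ) = 182119 / (1.732 × 415 × 0.85) = 298 A

298 A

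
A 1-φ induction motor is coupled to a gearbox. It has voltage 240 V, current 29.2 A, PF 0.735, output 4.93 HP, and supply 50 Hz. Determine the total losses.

P_in = V·I·cosφ = 240×29.2×0.735 = 5151 W
P_out = 4.93×746 = 3678 W
Losses = P_in − P_out = 5151 − 3678 = 1473 W

1470 W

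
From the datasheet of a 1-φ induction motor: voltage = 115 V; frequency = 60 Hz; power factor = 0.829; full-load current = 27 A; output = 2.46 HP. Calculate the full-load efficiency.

P_out = 2.46 × 746 = 1835 W
P_in = V·I·cosφ = 115 × 27 × 0.829 = 2574 W
η = P_out / P_in = 1835 / 2574 = 0.713 = 71.3%

71.3 %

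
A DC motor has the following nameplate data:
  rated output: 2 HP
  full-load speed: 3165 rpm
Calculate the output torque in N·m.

4.5 N·m

P_out = 2 × 746 = 1492 W
ω = 2π × 3165/60 = 331.4 rad/s
τ = P_out/ω = 1492/331.4 = 4.5 N·m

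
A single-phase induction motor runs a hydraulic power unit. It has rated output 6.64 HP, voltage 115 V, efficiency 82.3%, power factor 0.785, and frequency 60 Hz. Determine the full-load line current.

66.7 A

P_out = 6.64 × 746 = 4953 W
P_in = P_out / η = 4953 / 0.823 = 6018 W
I = P_in / (V·cosφ) = 6018 / (115 × 0.785) = 66.7 A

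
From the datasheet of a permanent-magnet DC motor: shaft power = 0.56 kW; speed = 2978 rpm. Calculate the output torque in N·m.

ω = 2π × 2978/60 = 311.9 rad/s
τ = P/ω = 560/311.9 = 1.8 N·m

1.8 N·m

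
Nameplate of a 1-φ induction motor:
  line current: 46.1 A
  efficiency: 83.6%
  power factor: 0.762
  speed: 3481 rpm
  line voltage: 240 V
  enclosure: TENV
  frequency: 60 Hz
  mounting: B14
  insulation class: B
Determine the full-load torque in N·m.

19.3 N·m

P_in = V·I·cosφ = 240 × 46.1 × 0.762 = 8431 W
P_out = η·P_in = 0.836 × 8431 = 7048 W
n = 3481 rpm
ω = 2π×3481/60 = 364.5 rad/s
τ = P_out/ω = 7048/364.5 = 19.3 N·m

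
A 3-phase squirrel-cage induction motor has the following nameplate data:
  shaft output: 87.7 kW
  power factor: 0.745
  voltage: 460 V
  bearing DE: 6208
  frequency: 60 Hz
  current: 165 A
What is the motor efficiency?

P_out = 87.7 kW = 87700 W
P_in = √3·V_L·I_L·cosφ = 1.732 × 460 × 165 × 0.745 = 97937 W
η = P_out / P_in = 87700 / 97937 = 0.895 = 89.5%

89.5 %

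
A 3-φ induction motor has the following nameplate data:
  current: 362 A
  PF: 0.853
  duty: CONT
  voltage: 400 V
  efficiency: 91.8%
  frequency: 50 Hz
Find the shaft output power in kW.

196 kW

P_in = √3·V·I·cosφ = 1.732 × 400 × 362 × 0.853 = 213927 W
P_out = η·P_in = 0.918 × 213927 = 196385 W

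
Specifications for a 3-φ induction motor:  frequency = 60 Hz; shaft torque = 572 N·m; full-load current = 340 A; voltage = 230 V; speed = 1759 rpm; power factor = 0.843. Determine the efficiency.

ω = 2π × 1759/60 = 184.2 rad/s; P_out = τω = 572 × 184.2 = 105362 W
P_in = √3·V_L·I_L·cosφ = 1.732 × 230 × 340 × 0.843 = 114178 W
η = P_out / P_in = 105362 / 114178 = 0.923 = 92.3%

92.3 %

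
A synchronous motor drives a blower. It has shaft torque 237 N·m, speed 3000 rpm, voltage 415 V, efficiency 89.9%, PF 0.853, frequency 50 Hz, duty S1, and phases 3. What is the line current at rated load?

ω = 2π×3000/60 = 314.2 rad/s; P_out = τω = 237 × 314.2 = 74465 W
P_in = P_out / η = 74465 / 0.899 = 82831 W
I_L = P_in / (√3·V_L·cosφ) = 82831 / (1.732 × 415 × 0.853) = 135 A

135 A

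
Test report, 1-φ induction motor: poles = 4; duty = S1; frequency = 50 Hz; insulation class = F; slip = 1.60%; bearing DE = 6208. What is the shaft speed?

n_s = 120f/p = 120×50/4 = 1500 rpm
n = n_s(1 − s) = 1500 × (1 − 0.016) = 1476 rpm

1476 rpm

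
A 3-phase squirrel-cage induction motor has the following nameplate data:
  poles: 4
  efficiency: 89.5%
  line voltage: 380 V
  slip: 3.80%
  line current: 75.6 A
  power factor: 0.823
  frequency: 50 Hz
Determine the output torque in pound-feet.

179 lb·ft

P_in = √3·V·I·cosφ = 1.732 × 380 × 75.6 × 0.823 = 40950 W
P_out = η·P_in = 0.895 × 40950 = 36650 W
n_s = 120×50/4 = 1500 rpm; n = 1500×(1−0.038) = 1443 rpm
ω = 2π×1443/60 = 151.1 rad/s
τ = P_out/ω = 36650/151.1 = 242.6 N·m
In lb·ft: 242.6/1.356 = 179 lb·ft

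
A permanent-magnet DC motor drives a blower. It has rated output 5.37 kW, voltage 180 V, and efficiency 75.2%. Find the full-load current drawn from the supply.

P_out = 5.37 kW = 5370 W
P_in = P_out / η = 5370 / 0.752 = 7141 W
I = P_in / V = 7141 / 180 = 39.7 A

39.7 A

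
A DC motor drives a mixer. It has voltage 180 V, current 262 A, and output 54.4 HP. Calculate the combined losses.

P_in = V·I = 180×262 = 47160 W
P_out = 54.4×746 = 40582 W
Losses = P_in − P_out = 47160 − 40582 = 6578 W

6.58 kW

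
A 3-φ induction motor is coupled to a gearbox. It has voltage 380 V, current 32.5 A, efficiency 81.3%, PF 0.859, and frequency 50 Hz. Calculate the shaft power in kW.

P_in = √3·V·I·cosφ = 1.732 × 380 × 32.5 × 0.859 = 18374 W
P_out = η·P_in = 0.813 × 18374 = 14938 W

14.9 kW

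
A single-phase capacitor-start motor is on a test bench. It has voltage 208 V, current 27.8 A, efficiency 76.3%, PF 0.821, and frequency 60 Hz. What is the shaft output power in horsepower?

4.86 HP

P_in = V·I·cosφ = 208 × 27.8 × 0.821 = 4747 W
P_out = η·P_in = 0.763 × 4747 = 3622 W
= 3622/746 = 4.86 HP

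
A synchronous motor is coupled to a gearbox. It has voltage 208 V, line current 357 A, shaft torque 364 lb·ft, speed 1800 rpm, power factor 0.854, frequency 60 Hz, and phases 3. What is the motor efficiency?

τ = 364 lb·ft × 1.356 = 493.6 N·m
ω = 2π × 1800/60 = 188.5 rad/s; P_out = τω = 493.6 × 188.5 = 93044 W
P_in = √3·V_L·I_L·cosφ = 1.732 × 208 × 357 × 0.854 = 109834 W
η = P_out / P_in = 93044 / 109834 = 0.847 = 84.7%

84.7 %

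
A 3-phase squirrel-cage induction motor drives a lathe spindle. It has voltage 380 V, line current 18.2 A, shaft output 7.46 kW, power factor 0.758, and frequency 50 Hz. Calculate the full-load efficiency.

P_out = 7.46 kW = 7460 W
P_in = √3·V_L·I_L·cosφ = 1.732 × 380 × 18.2 × 0.758 = 9080 W
η = P_out / P_in = 7460 / 9080 = 0.822 = 82.2%

82.2 %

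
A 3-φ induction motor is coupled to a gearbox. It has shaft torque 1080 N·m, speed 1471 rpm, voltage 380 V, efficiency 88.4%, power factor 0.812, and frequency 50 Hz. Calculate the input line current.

352 A

ω = 2π×1471/60 = 154 rad/s; P_out = τω = 1080 × 154 = 166320 W
P_in = P_out / η = 166320 / 0.884 = 188145 W
I_L = P_in / (√3·V_L·cosφ) = 188145 / (1.732 × 380 × 0.812) = 352 A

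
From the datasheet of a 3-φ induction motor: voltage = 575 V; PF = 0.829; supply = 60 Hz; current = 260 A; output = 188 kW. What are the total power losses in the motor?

P_in = √3·V·I·cosφ = 1.732×575×260×0.829 = 214656 W
P_out = 188000 W
Losses = P_in − P_out = 214656 − 188000 = 26656 W

26700 W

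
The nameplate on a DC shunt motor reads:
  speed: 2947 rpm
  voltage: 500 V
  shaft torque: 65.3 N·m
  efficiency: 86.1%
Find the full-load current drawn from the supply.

46.8 A

ω = 2π×2947/60 = 308.6 rad/s; P_out = τω = 65.3 × 308.6 = 20152 W
P_in = P_out / η = 20152 / 0.861 = 23405 W
I = P_in / V = 23405 / 500 = 46.8 A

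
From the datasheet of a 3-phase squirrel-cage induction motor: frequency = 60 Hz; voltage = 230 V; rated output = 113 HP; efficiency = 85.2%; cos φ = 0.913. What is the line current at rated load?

272 A

P_out = 113 × 746 = 84298 W
P_in = P_out / η = 84298 / 0.852 = 98941 W
I_L = P_in / (√3·V_L·cosφ) = 98941 / (1.732 × 230 × 0.913) = 272 A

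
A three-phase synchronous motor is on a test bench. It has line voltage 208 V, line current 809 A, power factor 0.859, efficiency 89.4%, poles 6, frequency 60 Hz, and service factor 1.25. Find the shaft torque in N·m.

1780 N·m

P_in = √3·V·I·cosφ = 1.732 × 208 × 809 × 0.859 = 250353 W
P_out = η·P_in = 0.894 × 250353 = 223816 W
n = n_s = 120×60/6 = 1200 rpm (synchronous)
ω = 2π×1200/60 = 125.7 rad/s
τ = P_out/ω = 223816/125.7 = 1780 N·m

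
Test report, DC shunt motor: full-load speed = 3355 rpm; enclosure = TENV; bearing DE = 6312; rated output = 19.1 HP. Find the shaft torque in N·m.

40.6 N·m

P_out = 19.1 × 746 = 14249 W
ω = 2π × 3355/60 = 351.3 rad/s
τ = P_out/ω = 14249/351.3 = 40.6 N·m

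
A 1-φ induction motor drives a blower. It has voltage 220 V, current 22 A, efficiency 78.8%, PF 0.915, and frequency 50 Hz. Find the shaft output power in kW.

P_in = V·I·cosφ = 220 × 22 × 0.915 = 4429 W
P_out = η·P_in = 0.788 × 4429 = 3490 W

3.49 kW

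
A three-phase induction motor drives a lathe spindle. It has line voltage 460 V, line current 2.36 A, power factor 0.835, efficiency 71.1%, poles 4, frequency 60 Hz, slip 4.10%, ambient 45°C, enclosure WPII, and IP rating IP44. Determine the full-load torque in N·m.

6.18 N·m

P_in = √3·V·I·cosφ = 1.732 × 460 × 2.36 × 0.835 = 1570 W
P_out = η·P_in = 0.711 × 1570 = 1116 W
n_s = 120×60/4 = 1800 rpm; n = 1800×(1−0.041) = 1726 rpm
ω = 2π×1726/60 = 180.7 rad/s
τ = P_out/ω = 1116/180.7 = 6.18 N·m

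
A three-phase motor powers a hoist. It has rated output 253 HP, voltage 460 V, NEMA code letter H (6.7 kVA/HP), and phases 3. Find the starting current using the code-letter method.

S_LR = 6.7 × 253 = 1695.1 kVA
I_LR = S_LR/(√3·V_L) = 1695100/(1.732×460) = 2130 A

2130 A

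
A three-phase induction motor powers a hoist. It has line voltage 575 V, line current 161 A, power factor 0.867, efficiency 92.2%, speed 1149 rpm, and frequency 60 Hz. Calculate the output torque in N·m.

P_in = √3·V·I·cosφ = 1.732 × 575 × 161 × 0.867 = 139015 W
P_out = η·P_in = 0.922 × 139015 = 128172 W
n = 1149 rpm
ω = 2π×1149/60 = 120.3 rad/s
τ = P_out/ω = 128172/120.3 = 1070 N·m

1070 N·m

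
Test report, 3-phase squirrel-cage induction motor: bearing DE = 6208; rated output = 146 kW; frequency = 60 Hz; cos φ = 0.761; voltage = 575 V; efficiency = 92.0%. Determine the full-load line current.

P_out = 146 kW = 146000 W
P_in = P_out / η = 146000 / 0.920 = 158696 W
I_L = P_in / (√3·V_L·cosφ) = 158696 / (1.732 × 575 × 0.761) = 209 A

209 A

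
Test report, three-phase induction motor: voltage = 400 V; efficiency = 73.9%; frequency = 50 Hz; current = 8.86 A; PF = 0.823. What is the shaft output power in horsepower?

P_in = √3·V·I·cosφ = 1.732 × 400 × 8.86 × 0.823 = 5052 W
P_out = η·P_in = 0.739 × 5052 = 3733 W
= 3733/746 = 5 HP

5 HP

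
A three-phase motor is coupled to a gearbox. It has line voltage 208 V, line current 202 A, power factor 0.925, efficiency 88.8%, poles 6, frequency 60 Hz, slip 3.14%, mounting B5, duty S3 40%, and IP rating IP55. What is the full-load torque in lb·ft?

P_in = √3·V·I·cosφ = 1.732 × 208 × 202 × 0.925 = 67314 W
P_out = η·P_in = 0.888 × 67314 = 59775 W
n_s = 120×60/6 = 1200 rpm; n = 1200×(1−0.0314) = 1162 rpm
ω = 2π×1162/60 = 121.7 rad/s
τ = P_out/ω = 59775/121.7 = 491.2 N·m
In lb·ft: 491.2/1.356 = 362 lb·ft

362 lb·ft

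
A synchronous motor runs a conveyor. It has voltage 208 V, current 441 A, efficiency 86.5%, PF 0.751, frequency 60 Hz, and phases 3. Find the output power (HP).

138 HP

P_in = √3·V·I·cosφ = 1.732 × 208 × 441 × 0.751 = 119314 W
P_out = η·P_in = 0.865 × 119314 = 103207 W
= 103207/746 = 138 HP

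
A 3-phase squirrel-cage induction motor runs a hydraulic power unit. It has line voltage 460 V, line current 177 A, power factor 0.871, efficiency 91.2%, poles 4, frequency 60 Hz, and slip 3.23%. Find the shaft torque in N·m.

614 N·m

P_in = √3·V·I·cosφ = 1.732 × 460 × 177 × 0.871 = 122828 W
P_out = η·P_in = 0.912 × 122828 = 112019 W
n_s = 120×60/4 = 1800 rpm; n = 1800×(1−0.0323) = 1742 rpm
ω = 2π×1742/60 = 182.4 rad/s
τ = P_out/ω = 112019/182.4 = 614 N·m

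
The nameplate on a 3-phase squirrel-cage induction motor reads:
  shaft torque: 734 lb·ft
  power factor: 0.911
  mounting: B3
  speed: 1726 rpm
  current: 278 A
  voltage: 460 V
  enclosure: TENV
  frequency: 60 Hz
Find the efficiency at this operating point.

89.1 %

τ = 734 lb·ft × 1.356 = 995.3 N·m
ω = 2π × 1726/60 = 180.7 rad/s; P_out = τω = 995.3 × 180.7 = 179851 W
P_in = √3·V_L·I_L·cosφ = 1.732 × 460 × 278 × 0.911 = 201776 W
η = P_out / P_in = 179851 / 201776 = 0.891 = 89.1%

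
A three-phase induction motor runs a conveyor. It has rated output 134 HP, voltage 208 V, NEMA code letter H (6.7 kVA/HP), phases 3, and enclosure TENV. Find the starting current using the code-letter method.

S_LR = 6.7 × 134 = 897.8 kVA
I_LR = S_LR/(√3·V_L) = 897800/(1.732×208) = 2490 A

2490 A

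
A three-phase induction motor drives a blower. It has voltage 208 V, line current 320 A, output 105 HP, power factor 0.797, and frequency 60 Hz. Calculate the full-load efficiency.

85.3 %

P_out = 105 × 746 = 78330 W
P_in = √3·V_L·I_L·cosφ = 1.732 × 208 × 320 × 0.797 = 91880 W
η = P_out / P_in = 78330 / 91880 = 0.853 = 85.3%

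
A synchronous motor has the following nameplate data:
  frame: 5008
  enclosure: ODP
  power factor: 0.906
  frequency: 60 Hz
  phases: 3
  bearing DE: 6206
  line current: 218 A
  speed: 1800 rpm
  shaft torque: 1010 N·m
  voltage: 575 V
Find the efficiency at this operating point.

96.8 %

ω = 2π × 1800/60 = 188.5 rad/s; P_out = τω = 1010 × 188.5 = 190385 W
P_in = √3·V_L·I_L·cosφ = 1.732 × 575 × 218 × 0.906 = 196698 W
η = P_out / P_in = 190385 / 196698 = 0.968 = 96.8%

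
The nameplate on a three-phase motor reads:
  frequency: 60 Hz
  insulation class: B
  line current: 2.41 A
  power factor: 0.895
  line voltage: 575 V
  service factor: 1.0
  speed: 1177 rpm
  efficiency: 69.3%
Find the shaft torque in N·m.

12.1 N·m

P_in = √3·V·I·cosφ = 1.732 × 575 × 2.41 × 0.895 = 2148 W
P_out = η·P_in = 0.693 × 2148 = 1489 W
n = 1177 rpm
ω = 2π×1177/60 = 123.3 rad/s
τ = P_out/ω = 1489/123.3 = 12.1 N·m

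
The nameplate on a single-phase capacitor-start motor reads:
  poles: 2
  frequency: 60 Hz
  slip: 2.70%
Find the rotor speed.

n_s = 120f/p = 120×60/2 = 3600 rpm
n = n_s(1 − s) = 3600 × (1 − 0.027) = 3503 rpm

3503 rpm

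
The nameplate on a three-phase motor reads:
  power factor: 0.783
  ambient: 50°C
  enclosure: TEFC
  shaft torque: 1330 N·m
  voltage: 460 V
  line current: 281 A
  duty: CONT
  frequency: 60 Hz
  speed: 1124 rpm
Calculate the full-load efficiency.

ω = 2π × 1124/60 = 117.7 rad/s; P_out = τω = 1330 × 117.7 = 156541 W
P_in = √3·V_L·I_L·cosφ = 1.732 × 460 × 281 × 0.783 = 175297 W
η = P_out / P_in = 156541 / 175297 = 0.893 = 89.3%

89.3 %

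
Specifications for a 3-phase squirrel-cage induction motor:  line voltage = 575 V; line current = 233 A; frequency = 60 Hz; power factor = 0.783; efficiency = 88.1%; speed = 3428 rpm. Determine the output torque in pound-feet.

329 lb·ft

P_in = √3·V·I·cosφ = 1.732 × 575 × 233 × 0.783 = 181691 W
P_out = η·P_in = 0.881 × 181691 = 160070 W
n = 3428 rpm
ω = 2π×3428/60 = 359 rad/s
τ = P_out/ω = 160070/359 = 445.9 N·m
In lb·ft: 445.9/1.356 = 329 lb·ft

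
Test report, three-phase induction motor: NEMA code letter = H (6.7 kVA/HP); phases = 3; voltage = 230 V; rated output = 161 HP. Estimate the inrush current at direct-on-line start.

2710 A

S_LR = 6.7 × 161 = 1078.7 kVA
I_LR = S_LR/(√3·V_L) = 1078700/(1.732×230) = 2710 A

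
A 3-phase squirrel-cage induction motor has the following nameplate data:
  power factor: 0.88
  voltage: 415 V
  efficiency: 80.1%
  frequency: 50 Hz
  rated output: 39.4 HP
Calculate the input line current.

P_out = 39.4 × 746 = 29392 W
P_in = P_out / η = 29392 / 0.801 = 36694 W
I_L = P_in / (√3·V_L·cosφ) = 36694 / (1.732 × 415 × 0.88) = 58 A

58 A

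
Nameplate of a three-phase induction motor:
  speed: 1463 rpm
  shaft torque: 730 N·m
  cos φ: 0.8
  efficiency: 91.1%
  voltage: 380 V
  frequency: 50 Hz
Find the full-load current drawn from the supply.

ω = 2π×1463/60 = 153.2 rad/s; P_out = τω = 730 × 153.2 = 111836 W
P_in = P_out / η = 111836 / 0.911 = 122762 W
I_L = P_in / (√3·V_L·cosφ) = 122762 / (1.732 × 380 × 0.8) = 233 A

233 A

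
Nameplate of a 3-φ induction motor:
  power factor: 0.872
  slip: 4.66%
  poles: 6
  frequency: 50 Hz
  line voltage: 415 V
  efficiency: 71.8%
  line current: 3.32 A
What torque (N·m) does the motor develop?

P_in = √3·V·I·cosφ = 1.732 × 415 × 3.32 × 0.872 = 2081 W
P_out = η·P_in = 0.718 × 2081 = 1494 W
n_s = 120×50/6 = 1000 rpm; n = 1000×(1−0.0466) = 953 rpm
ω = 2π×953/60 = 99.8 rad/s
τ = P_out/ω = 1494/99.8 = 15 N·m

15 N·m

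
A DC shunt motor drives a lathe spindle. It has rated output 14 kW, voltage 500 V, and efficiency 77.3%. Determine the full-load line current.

36.2 A

P_out = 14 kW = 14000 W
P_in = P_out / η = 14000 / 0.773 = 18111 W
I = P_in / V = 18111 / 500 = 36.2 A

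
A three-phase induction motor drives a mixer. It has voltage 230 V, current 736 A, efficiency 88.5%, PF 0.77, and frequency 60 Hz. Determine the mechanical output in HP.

P_in = √3·V·I·cosφ = 1.732 × 230 × 736 × 0.77 = 225759 W
P_out = η·P_in = 0.885 × 225759 = 199797 W
= 199797/746 = 268 HP

268 HP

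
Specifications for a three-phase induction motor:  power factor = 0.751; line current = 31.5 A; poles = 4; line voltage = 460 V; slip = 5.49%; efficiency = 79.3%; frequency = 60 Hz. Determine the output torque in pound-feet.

61.9 lb·ft

P_in = √3·V·I·cosφ = 1.732 × 460 × 31.5 × 0.751 = 18848 W
P_out = η·P_in = 0.793 × 18848 = 14946 W
n_s = 120×60/4 = 1800 rpm; n = 1800×(1−0.0549) = 1701 rpm
ω = 2π×1701/60 = 178.1 rad/s
τ = P_out/ω = 14946/178.1 = 83.92 N·m
In lb·ft: 83.92/1.356 = 61.9 lb·ft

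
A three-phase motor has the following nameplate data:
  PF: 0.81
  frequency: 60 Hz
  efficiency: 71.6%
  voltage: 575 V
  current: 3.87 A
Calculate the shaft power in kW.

P_in = √3·V·I·cosφ = 1.732 × 575 × 3.87 × 0.81 = 3122 W
P_out = η·P_in = 0.716 × 3122 = 2235 W

2.24 kW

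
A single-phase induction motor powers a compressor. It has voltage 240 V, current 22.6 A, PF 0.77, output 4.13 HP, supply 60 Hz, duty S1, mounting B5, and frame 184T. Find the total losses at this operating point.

1.1 kW

P_in = V·I·cosφ = 240×22.6×0.77 = 4176 W
P_out = 4.13×746 = 3081 W
Losses = P_in − P_out = 4176 − 3081 = 1095 W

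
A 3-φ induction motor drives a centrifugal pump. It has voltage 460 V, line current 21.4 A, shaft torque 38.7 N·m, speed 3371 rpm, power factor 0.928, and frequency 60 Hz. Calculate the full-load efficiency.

ω = 2π × 3371/60 = 353 rad/s; P_out = τω = 38.7 × 353 = 13661 W
P_in = √3·V_L·I_L·cosφ = 1.732 × 460 × 21.4 × 0.928 = 15822 W
η = P_out / P_in = 13661 / 15822 = 0.863 = 86.3%

86.3 %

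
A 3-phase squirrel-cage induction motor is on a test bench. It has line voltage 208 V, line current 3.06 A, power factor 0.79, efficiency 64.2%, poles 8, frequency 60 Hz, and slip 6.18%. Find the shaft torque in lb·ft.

4.66 lb·ft

P_in = √3·V·I·cosφ = 1.732 × 208 × 3.06 × 0.79 = 871 W
P_out = η·P_in = 0.642 × 871 = 559 W
n_s = 120×60/8 = 900 rpm; n = 900×(1−0.0618) = 844 rpm
ω = 2π×844/60 = 88.38 rad/s
τ = P_out/ω = 559/88.38 = 6.325 N·m
In lb·ft: 6.325/1.356 = 4.66 lb·ft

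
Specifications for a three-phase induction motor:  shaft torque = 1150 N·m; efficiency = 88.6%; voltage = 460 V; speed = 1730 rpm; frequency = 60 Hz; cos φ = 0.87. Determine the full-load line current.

339 A

ω = 2π×1730/60 = 181.2 rad/s; P_out = τω = 1150 × 181.2 = 208380 W
P_in = P_out / η = 208380 / 0.886 = 235192 W
I_L = P_in / (√3·V_L·cosφ) = 235192 / (1.732 × 460 × 0.87) = 339 A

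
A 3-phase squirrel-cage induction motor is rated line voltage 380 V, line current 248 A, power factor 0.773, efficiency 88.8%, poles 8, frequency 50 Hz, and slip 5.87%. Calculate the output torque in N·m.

1520 N·m

P_in = √3·V·I·cosφ = 1.732 × 380 × 248 × 0.773 = 126172 W
P_out = η·P_in = 0.888 × 126172 = 112041 W
n_s = 120×50/8 = 750 rpm; n = 750×(1−0.0587) = 706 rpm
ω = 2π×706/60 = 73.93 rad/s
τ = P_out/ω = 112041/73.93 = 1520 N·m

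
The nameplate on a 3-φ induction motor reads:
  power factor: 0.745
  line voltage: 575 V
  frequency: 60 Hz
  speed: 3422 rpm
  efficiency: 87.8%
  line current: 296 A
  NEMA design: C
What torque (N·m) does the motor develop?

538 N·m

P_in = √3·V·I·cosφ = 1.732 × 575 × 296 × 0.745 = 219616 W
P_out = η·P_in = 0.878 × 219616 = 192823 W
n = 3422 rpm
ω = 2π×3422/60 = 358.4 rad/s
τ = P_out/ω = 192823/358.4 = 538 N·m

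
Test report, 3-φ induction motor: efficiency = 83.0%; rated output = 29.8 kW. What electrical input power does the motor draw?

35.9 kW

P_out = 29800 W
P_in = P_out/η = 29800/0.83 = 35904 W = 35.9 kW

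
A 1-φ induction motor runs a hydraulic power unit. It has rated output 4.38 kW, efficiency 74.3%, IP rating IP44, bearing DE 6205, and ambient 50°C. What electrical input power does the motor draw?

5.9 kW

P_out = 4380 W
P_in = P_out/η = 4380/0.743 = 5895 W = 5.9 kW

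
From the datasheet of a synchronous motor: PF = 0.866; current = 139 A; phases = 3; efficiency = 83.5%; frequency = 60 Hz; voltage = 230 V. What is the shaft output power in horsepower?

P_in = √3·V·I·cosφ = 1.732 × 230 × 139 × 0.866 = 47952 W
P_out = η·P_in = 0.835 × 47952 = 40040 W
= 40040/746 = 53.7 HP

53.7 HP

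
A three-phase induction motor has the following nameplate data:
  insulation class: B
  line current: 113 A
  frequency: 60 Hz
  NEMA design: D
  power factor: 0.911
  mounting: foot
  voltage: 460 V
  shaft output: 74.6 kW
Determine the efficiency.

P_out = 74.6 kW = 74600 W
P_in = √3·V_L·I_L·cosφ = 1.732 × 460 × 113 × 0.911 = 82017 W
η = P_out / P_in = 74600 / 82017 = 0.910 = 91.0%

91.0 %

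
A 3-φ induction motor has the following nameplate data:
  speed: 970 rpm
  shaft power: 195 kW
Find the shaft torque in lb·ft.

1420 lb·ft

ω = 2π × 970/60 = 101.6 rad/s
τ = P/ω = 195000/101.6 = 1919 N·m
In lb·ft: 1919/1.356 = 1420 lb·ft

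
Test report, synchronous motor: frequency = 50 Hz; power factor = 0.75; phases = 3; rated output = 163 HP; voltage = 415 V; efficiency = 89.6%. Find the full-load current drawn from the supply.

P_out = 163 × 746 = 121598 W
P_in = P_out / η = 121598 / 0.896 = 135712 W
I_L = P_in / (√3·V_L·cosφ) = 135712 / (1.732 × 415 × 0.75) = 252 A

252 A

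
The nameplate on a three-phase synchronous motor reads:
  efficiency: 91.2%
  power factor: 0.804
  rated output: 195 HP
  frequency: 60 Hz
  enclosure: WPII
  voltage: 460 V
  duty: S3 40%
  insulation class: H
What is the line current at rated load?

249 A

P_out = 195 × 746 = 145470 W
P_in = P_out / η = 145470 / 0.912 = 159507 W
I_L = P_in / (√3·V_L·cosφ) = 159507 / (1.732 × 460 × 0.804) = 249 A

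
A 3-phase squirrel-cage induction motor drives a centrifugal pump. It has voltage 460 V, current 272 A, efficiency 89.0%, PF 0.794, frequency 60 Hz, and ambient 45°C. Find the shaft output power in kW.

P_in = √3·V·I·cosφ = 1.732 × 460 × 272 × 0.794 = 172066 W
P_out = η·P_in = 0.89 × 172066 = 153139 W

153 kW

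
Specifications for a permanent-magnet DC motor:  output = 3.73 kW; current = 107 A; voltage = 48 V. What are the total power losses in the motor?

P_in = V·I = 48×107 = 5136 W
P_out = 3730 W
Losses = P_in − P_out = 5136 − 3730 = 1406 W

1.41 kW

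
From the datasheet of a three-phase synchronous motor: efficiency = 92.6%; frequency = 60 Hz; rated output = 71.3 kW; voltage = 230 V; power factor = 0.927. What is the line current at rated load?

209 A

P_out = 71.3 kW = 71300 W
P_in = P_out / η = 71300 / 0.926 = 76998 W
I_L = P_in / (√3·V_L·cosφ) = 76998 / (1.732 × 230 × 0.927) = 209 A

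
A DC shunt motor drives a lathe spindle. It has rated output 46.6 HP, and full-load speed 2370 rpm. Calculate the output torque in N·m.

140 N·m

P_out = 46.6 × 746 = 34764 W
ω = 2π × 2370/60 = 248.2 rad/s
τ = P_out/ω = 34764/248.2 = 140 N·m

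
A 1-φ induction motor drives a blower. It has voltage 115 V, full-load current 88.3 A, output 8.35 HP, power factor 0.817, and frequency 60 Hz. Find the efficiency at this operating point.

75.1 %

P_out = 8.35 × 746 = 6229 W
P_in = V·I·cosφ = 115 × 88.3 × 0.817 = 8296 W
η = P_out / P_in = 6229 / 8296 = 0.751 = 75.1%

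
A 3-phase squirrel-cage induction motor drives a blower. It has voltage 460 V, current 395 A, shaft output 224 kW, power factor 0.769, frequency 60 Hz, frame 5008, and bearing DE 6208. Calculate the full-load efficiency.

P_out = 224 kW = 224000 W
P_in = √3·V_L·I_L·cosφ = 1.732 × 460 × 395 × 0.769 = 242008 W
η = P_out / P_in = 224000 / 242008 = 0.926 = 92.6%

92.6 %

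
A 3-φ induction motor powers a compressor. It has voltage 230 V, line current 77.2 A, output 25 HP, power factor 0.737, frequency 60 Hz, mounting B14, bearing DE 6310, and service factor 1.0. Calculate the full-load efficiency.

82.3 %

P_out = 25 × 746 = 18650 W
P_in = √3·V_L·I_L·cosφ = 1.732 × 230 × 77.2 × 0.737 = 22665 W
η = P_out / P_in = 18650 / 22665 = 0.823 = 82.3%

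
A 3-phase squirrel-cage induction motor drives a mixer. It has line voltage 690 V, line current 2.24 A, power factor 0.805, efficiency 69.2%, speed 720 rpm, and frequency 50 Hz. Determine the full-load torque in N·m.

P_in = √3·V·I·cosφ = 1.732 × 690 × 2.24 × 0.805 = 2155 W
P_out = η·P_in = 0.692 × 2155 = 1491 W
n = 720 rpm
ω = 2π×720/60 = 75.4 rad/s
τ = P_out/ω = 1491/75.4 = 19.8 N·m

19.8 N·m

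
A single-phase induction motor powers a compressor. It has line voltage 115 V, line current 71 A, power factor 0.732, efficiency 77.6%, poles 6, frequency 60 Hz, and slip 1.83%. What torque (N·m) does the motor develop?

P_in = V·I·cosφ = 115 × 71 × 0.732 = 5977 W
P_out = η·P_in = 0.776 × 5977 = 4638 W
n_s = 120×60/6 = 1200 rpm; n = 1200×(1−0.0183) = 1178 rpm
ω = 2π×1178/60 = 123.4 rad/s
τ = P_out/ω = 4638/123.4 = 37.6 N·m

37.6 N·m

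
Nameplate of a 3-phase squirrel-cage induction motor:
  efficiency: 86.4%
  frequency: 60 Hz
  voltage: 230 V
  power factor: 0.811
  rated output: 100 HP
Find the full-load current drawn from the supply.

P_out = 100 × 746 = 74600 W
P_in = P_out / η = 74600 / 0.864 = 86343 W
I_L = P_in / (√3·V_L·cosφ) = 86343 / (1.732 × 230 × 0.811) = 267 A

267 A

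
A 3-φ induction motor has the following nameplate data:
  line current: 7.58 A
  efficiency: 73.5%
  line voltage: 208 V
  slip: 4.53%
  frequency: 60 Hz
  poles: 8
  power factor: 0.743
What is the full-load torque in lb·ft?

P_in = √3·V·I·cosφ = 1.732 × 208 × 7.58 × 0.743 = 2029 W
P_out = η·P_in = 0.735 × 2029 = 1491 W
n_s = 120×60/8 = 900 rpm; n = 900×(1−0.0453) = 859 rpm
ω = 2π×859/60 = 89.95 rad/s
τ = P_out/ω = 1491/89.95 = 16.58 N·m
In lb·ft: 16.58/1.356 = 12.2 lb·ft

12.2 lb·ft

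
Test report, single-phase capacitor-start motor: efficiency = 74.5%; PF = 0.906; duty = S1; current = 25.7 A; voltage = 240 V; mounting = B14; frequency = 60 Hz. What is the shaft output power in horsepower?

P_in = V·I·cosφ = 240 × 25.7 × 0.906 = 5588 W
P_out = η·P_in = 0.745 × 5588 = 4163 W
= 4163/746 = 5.58 HP

5.58 HP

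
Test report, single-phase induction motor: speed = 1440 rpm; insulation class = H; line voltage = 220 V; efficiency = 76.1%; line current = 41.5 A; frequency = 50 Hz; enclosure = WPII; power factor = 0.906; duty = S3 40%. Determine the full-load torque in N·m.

P_in = V·I·cosφ = 220 × 41.5 × 0.906 = 8272 W
P_out = η·P_in = 0.761 × 8272 = 6295 W
n = 1440 rpm
ω = 2π×1440/60 = 150.8 rad/s
τ = P_out/ω = 6295/150.8 = 41.7 N·m

41.7 N·m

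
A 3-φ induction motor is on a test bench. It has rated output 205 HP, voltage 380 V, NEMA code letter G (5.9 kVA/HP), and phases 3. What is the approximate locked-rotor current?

S_LR = 5.9 × 205 = 1209.5 kVA
I_LR = S_LR/(√3·V_L) = 1209500/(1.732×380) = 1840 A

1840 A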